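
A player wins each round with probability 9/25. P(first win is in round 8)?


Geometric: P(X=8) = (1-p)^(k-1)×p = (16/25)^7×9/25 = 2415919104/152587890625

P(X=8) = 2415919104/152587890625 ≈ 1.58%


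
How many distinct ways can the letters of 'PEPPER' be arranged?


Letters: 6, freq: {'P': 3, 'E': 2, 'R': 1}
6!/(3!×2!×1!) = 720/12 = 60

60


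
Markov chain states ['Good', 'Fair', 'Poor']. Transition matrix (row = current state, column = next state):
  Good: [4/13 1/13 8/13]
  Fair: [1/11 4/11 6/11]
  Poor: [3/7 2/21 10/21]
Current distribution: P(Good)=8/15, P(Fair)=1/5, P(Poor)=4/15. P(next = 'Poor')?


P(next=Poor) = Σᵢ P(now=i)×P(i→Poor)
= 8/15×8/13 + 1/5×6/11 + 4/15×10/21
= 64/195 + 6/55 + 8/63 = 25418/45045

P = 25418/45045 ≈ 0.5643


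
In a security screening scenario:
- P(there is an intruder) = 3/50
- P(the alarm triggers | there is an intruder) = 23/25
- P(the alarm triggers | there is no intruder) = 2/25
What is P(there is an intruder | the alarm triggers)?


Using Bayes' theorem:
P(A|B) = P(B|A)·P(A) / P(B)

P(the alarm triggers) = 23/25 × 3/50 + 2/25 × 47/50
= 69/1250 + 47/625 = 163/1250

P(there is an intruder|the alarm triggers) = (69/1250) / (163/1250) = 69/163

P(there is an intruder|the alarm triggers) = 69/163 ≈ 42.33%


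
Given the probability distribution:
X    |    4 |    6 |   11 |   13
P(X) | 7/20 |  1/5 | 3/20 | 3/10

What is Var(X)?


E[X] = 163/20
E[X²] = 1633/20
Var(X) = E[X²] - (E[X])² = 1633/20 - 26569/400 = 6091/400

Var(X) = 6091/400 ≈ 15.2275


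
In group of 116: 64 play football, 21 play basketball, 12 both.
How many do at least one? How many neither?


|A∪B| = 64+21-12 = 73
Neither = 116-73 = 43

At least one: 73; Neither: 43


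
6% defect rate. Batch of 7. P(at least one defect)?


P(all good) = (47/50)^7 = 506623120463/781250000000
P(≥1 defect) = 274626879537/781250000000

P = 274626879537/781250000000 ≈ 35.15%


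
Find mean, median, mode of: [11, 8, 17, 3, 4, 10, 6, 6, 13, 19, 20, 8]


Sorted: [3, 4, 6, 6, 8, 8, 10, 11, 13, 17, 19, 20]
Mean = 125/12
Median = 9
Freq: {11: 1, 8: 2, 17: 1, 3: 1, 4: 1, 10: 1, 6: 2, 13: 1, 19: 1, 20: 1}
Mode: [6, 8]

Mean=125/12, Median=9, Mode=[6, 8]


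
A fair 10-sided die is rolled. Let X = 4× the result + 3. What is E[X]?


E[die] = (1+10)/2 = 11/2
E[X] = 4×11/2 + 3 = 25

E[X] = 25


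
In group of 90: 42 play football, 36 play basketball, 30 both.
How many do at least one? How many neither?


|A∪B| = 42+36-30 = 48
Neither = 90-48 = 42

At least one: 48; Neither: 42


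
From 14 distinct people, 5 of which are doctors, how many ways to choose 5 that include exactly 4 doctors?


Choose 4 of the 5 doctors and 1 of the other 9 people:
C(5,4)×C(9,1) = 5×9 = 45

45


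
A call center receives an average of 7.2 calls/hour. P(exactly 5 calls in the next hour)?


Poisson(λ=7.2): P(X=5) = e^(-λ)×λ^k/k!
= e^(-7.2) × 7.2^5 / 5!
≈ 0.0007465858084 × 19349.17632 / 120 ≈ 0.120382

P(X=5) ≈ 0.120382 ≈ 12.04%


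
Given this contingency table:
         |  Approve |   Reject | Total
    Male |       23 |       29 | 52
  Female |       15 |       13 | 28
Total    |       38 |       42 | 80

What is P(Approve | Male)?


P(Approve | Male) = 23/(23+29) = 23/52

P(Approve|Male) = 23/52 ≈ 44.23%


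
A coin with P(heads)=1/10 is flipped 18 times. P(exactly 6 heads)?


Binomial: P(X=6) = C(18,6)×p^6×(1-p)^12
= 18564 × 1/1000000 × 282429536481/1000000000000 = 1310755478808321/250000000000000000

P(X=6) = 1310755478808321/250000000000000000 ≈ 0.52%


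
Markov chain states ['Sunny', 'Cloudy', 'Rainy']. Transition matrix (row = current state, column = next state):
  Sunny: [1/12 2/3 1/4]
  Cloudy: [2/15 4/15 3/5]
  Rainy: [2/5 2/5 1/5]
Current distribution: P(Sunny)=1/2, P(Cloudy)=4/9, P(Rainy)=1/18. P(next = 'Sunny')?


P(next=Sunny) = Σᵢ P(now=i)×P(i→Sunny)
= 1/2×1/12 + 4/9×2/15 + 1/18×2/5
= 1/24 + 8/135 + 1/45 = 133/1080

P = 133/1080 ≈ 0.1231


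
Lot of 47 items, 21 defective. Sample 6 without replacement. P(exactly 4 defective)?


Hypergeometric: C(21,4)×C(26,2)/C(47,6)
= 5985×325/10737573 = 92625/511313

P(X=4) = 92625/511313 ≈ 18.12%


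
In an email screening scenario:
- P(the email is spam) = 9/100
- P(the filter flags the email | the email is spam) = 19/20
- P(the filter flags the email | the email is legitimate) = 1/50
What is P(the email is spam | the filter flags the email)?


Using Bayes' theorem:
P(A|B) = P(B|A)·P(A) / P(B)

P(the filter flags the email) = 19/20 × 9/100 + 1/50 × 91/100
= 171/2000 + 91/5000 = 1037/10000

P(the email is spam|the filter flags the email) = (171/2000) / (1037/10000) = 855/1037

P(the email is spam|the filter flags the email) = 855/1037 ≈ 82.45%


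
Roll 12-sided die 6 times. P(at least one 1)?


P(no 1)^6 = (11/12)^6 = 1771561/2985984
P(≥1) = 1 - 1771561/2985984 = 1214423/2985984

P = 1214423/2985984 ≈ 40.67%


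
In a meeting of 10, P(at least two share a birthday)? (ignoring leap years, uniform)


P(all different) = Π(365-i)/365 for i=0..9
= 0.883052
P(match) = 1 - 0.883052 = 0.116948

P ≈ 0.1169 ≈ 11.69%


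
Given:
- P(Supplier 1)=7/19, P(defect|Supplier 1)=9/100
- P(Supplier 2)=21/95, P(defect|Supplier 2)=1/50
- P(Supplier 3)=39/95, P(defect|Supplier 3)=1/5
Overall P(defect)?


P(B) = Σ P(B|Aᵢ)×P(Aᵢ)
  9/100×7/19 = 63/1900
  1/50×21/95 = 21/4750
  1/5×39/95 = 39/475
Sum = 1137/9500

P(defect) = 1137/9500 ≈ 11.97%


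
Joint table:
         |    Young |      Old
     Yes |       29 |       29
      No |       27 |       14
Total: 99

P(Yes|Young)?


P(Yes|Young) = 29/(29+27) = 29/56

P = 29/56 ≈ 51.79%


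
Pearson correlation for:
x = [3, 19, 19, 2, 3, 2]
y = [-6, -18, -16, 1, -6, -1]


n=6, Σx=48, Σy=-46, Σxy=-682, Σx²=748, Σy²=654
r = (6×(-682) - 48×(-46))/√((6×748 - 48²)(6×654 - (-46)²))
= -1884/√(2184×1808) = -1884/√3948672 ≈ -1884/1987.1266 ≈ -0.9481

r ≈ -0.9481


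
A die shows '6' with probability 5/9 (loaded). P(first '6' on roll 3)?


Geometric: P(X=3) = (1-p)^(k-1)×p = (4/9)^2×5/9 = 80/729

P(X=3) = 80/729 ≈ 10.97%


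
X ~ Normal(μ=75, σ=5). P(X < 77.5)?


z = (77.5-75)/5 = 0.5
P(Z < 0.5) = 0.6915

P(X < 77.5) ≈ 0.6915


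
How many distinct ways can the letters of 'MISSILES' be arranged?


Letters: 8, freq: {'M': 1, 'I': 2, 'S': 3, 'L': 1, 'E': 1}
8!/(1!×2!×3!×1!×1!) = 40320/12 = 3360

3360


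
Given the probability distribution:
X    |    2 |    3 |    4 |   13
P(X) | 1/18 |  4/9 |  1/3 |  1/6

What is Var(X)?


E[X] = 89/18
E[X²] = 679/18
Var(X) = E[X²] - (E[X])² = 679/18 - 7921/324 = 4301/324

Var(X) = 4301/324 ≈ 13.2747


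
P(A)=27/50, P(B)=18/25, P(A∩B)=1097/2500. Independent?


P(A)×P(B) = 243/625
P(A∩B) = 1097/2500
Not equal → NOT independent

No, not independent


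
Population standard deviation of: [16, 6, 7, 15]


Mean = 44/4 = 11
  (16-11)²=25
  (6-11)²=25
  (7-11)²=16
  (15-11)²=16
Σ(x-μ)² = 82
σ² = 82/4 = 41/2

σ = √(41/2) ≈ 4.5277


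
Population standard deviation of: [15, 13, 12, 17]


Mean = 57/4
  (15-57/4)²=9/16
  (13-57/4)²=25/16
  (12-57/4)²=81/16
  (17-57/4)²=121/16
Σ(x-μ)² = 59/4
σ² = (59/4)/4 = 59/16

σ = √(59/16) ≈ 1.9203


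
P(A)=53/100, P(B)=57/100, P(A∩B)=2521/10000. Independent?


P(A)×P(B) = 3021/10000
P(A∩B) = 2521/10000
Not equal → NOT independent

No, not independent


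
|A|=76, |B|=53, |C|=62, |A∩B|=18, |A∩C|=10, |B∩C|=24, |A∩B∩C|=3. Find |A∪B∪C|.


|A∪B∪C| = 76+53+62-18-10-24+3 = 142

|A∪B∪C| = 142


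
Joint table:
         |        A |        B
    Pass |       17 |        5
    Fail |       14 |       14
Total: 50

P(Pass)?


P(Pass) = (17+5)/50 = 22/50 = 11/25

P(Pass) = 11/25 ≈ 44.00%


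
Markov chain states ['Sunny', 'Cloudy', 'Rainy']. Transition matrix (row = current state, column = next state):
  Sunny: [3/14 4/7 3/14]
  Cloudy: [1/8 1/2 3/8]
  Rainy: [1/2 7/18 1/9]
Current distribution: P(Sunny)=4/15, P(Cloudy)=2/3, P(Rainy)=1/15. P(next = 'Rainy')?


P(next=Rainy) = Σᵢ P(now=i)×P(i→Rainy)
= 4/15×3/14 + 2/3×3/8 + 1/15×1/9
= 2/35 + 1/4 + 1/135 = 1189/3780

P = 1189/3780 ≈ 0.3146


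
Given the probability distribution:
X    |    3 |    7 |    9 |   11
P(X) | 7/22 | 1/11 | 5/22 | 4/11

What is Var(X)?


E[X] = 84/11
E[X²] = 767/11
Var(X) = E[X²] - (E[X])² = 767/11 - 7056/121 = 1381/121

Var(X) = 1381/121 ≈ 11.4132


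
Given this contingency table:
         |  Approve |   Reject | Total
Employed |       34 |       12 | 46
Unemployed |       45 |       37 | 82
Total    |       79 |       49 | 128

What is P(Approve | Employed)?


P(Approve | Employed) = 34/(34+12) = 34/46 = 17/23

P(Approve|Employed) = 17/23 ≈ 73.91%


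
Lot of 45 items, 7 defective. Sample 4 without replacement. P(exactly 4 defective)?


Hypergeometric: C(7,4)×C(38,0)/C(45,4)
= 35×1/148995 = 1/4257

P(X=4) = 1/4257 ≈ 0.02%


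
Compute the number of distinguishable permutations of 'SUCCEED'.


Letters: 7, freq: {'S': 1, 'U': 1, 'C': 2, 'E': 2, 'D': 1}
7!/(1!×1!×2!×2!×1!) = 5040/4 = 1260

1260


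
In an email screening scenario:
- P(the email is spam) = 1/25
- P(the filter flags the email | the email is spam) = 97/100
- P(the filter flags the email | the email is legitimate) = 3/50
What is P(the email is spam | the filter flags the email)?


Using Bayes' theorem:
P(A|B) = P(B|A)·P(A) / P(B)

P(the filter flags the email) = 97/100 × 1/25 + 3/50 × 24/25
= 97/2500 + 36/625 = 241/2500

P(the email is spam|the filter flags the email) = (97/2500) / (241/2500) = 97/241

P(the email is spam|the filter flags the email) = 97/241 ≈ 40.25%


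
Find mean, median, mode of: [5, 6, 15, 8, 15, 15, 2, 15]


Sorted: [2, 5, 6, 8, 15, 15, 15, 15]
Mean = 81/8
Median = 23/2
Freq: {5: 1, 6: 1, 15: 4, 8: 1, 2: 1}
Mode: [15]

Mean=81/8, Median=23/2, Mode=15


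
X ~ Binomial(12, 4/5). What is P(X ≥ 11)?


P(X ≥ 11) = Σ P(X=i) for i=11..12
P(X=11) = 50331648/244140625
P(X=12) = 16777216/244140625
Sum = 67108864/244140625

P(X ≥ 11) = 67108864/244140625 ≈ 27.49%


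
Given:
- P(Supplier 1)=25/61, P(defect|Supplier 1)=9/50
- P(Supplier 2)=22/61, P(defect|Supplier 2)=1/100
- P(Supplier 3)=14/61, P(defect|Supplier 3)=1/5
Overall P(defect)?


P(B) = Σ P(B|Aᵢ)×P(Aᵢ)
  9/50×25/61 = 9/122
  1/100×22/61 = 11/3050
  1/5×14/61 = 14/305
Sum = 188/1525

P(defect) = 188/1525 ≈ 12.33%


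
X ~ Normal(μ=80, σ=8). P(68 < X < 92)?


z₁=(68-80)/8=-1.5, z₂=(92-80)/8=1.5
P = Φ(1.5) - Φ(-1.5) = 0.933193 - 0.066807 = 0.866386 ≈ 0.8664

P(68 < X < 92) ≈ 0.8664


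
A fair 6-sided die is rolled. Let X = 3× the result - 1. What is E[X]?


E[die] = (1+6)/2 = 7/2
E[X] = 3×7/2 - 1 = 19/2

E[X] = 19/2


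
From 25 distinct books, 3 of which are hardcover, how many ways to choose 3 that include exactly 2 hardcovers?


Choose 2 of the 3 hardcovers and 1 of the other 22 books:
C(3,2)×C(22,1) = 3×22 = 66

66


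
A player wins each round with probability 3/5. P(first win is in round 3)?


Geometric: P(X=3) = (1-p)^(k-1)×p = (2/5)^2×3/5 = 12/125

P(X=3) = 12/125 ≈ 9.60%


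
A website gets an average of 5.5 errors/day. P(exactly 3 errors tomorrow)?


Poisson(λ=5.5): P(X=3) = e^(-λ)×λ^k/k!
= e^(-5.5) × 5.5^3 / 3!
≈ 0.004086771438 × 166.375 / 6 ≈ 0.113323

P(X=3) ≈ 0.113323 ≈ 11.33%


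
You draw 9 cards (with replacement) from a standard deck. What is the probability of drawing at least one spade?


P(not a spade) = 39/52 = 3/4
P(none in 9 draws) = (3/4)^9 = 19683/262144
P(≥1 spade) = 1 - 19683/262144 = 242461/262144

P = 242461/262144 ≈ 92.49%


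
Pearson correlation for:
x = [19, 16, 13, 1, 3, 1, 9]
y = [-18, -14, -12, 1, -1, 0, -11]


n=7, Σx=62, Σy=-55, Σxy=-823, Σx²=878, Σy²=787
r = (7×(-823) - 62×(-55))/√((7×878 - 62²)(7×787 - (-55)²))
= -2351/√(2302×2484) = -2351/√5718168 ≈ -2351/2391.2691 ≈ -0.9832

r ≈ -0.9832


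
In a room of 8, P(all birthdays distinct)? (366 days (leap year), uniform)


P(all different) = Π(366-i)/366 for i=0..7
= (366/366)×(365/366)×...×(359/366)
= 0.925861

P ≈ 0.9259 ≈ 92.59%


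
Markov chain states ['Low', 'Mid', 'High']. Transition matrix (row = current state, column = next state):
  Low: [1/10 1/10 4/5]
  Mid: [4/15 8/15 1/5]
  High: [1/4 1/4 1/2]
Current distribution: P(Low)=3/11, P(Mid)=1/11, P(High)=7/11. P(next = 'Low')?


P(next=Low) = Σᵢ P(now=i)×P(i→Low)
= 3/11×1/10 + 1/11×4/15 + 7/11×1/4
= 3/110 + 4/165 + 7/44 = 139/660

P = 139/660 ≈ 0.2106


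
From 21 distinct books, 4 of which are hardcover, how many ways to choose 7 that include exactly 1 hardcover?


Choose 1 of the 4 hardcovers and 6 of the other 17 books:
C(4,1)×C(17,6) = 4×12376 = 49504

49504


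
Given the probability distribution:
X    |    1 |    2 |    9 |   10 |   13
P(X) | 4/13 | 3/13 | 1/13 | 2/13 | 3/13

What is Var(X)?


E[X] = 6
E[X²] = 804/13
Var(X) = E[X²] - (E[X])² = 804/13 - 36 = 336/13

Var(X) = 336/13 ≈ 25.8462


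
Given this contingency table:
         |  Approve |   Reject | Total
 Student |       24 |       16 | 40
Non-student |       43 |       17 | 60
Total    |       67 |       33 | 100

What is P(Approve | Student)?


P(Approve | Student) = 24/(24+16) = 24/40 = 3/5

P(Approve|Student) = 3/5 ≈ 60.00%


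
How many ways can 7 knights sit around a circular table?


Circular arrangements of 7 distinct objects: fix one position to break rotational symmetry.
(n-1)! = 6! = 720

720


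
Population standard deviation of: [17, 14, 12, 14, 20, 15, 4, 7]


Mean = 103/8
  (17-103/8)²=1089/64
  (14-103/8)²=81/64
  (12-103/8)²=49/64
  (14-103/8)²=81/64
  (20-103/8)²=3249/64
  (15-103/8)²=289/64
  (4-103/8)²=5041/64
  (7-103/8)²=2209/64
Σ(x-μ)² = 1511/8
σ² = (1511/8)/8 = 1511/64

σ = √(1511/64) ≈ 4.8589


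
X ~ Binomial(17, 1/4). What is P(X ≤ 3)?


P(X ≤ 3) = Σ P(X=i) for i=0..3
P(X=0) = 129140163/17179869184
P(X=1) = 731794257/17179869184
P(X=2) = 243931419/2147483648
P(X=3) = 406552365/2147483648
Sum = 1516201173/4294967296

P(X ≤ 3) = 1516201173/4294967296 ≈ 35.30%


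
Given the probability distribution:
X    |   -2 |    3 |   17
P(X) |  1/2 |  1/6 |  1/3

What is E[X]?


E[X] = Σ x·P(X=x)
= (-2)×(1/2) + (3)×(1/6) + (17)×(1/3)
= 31/6

E[X] = 31/6


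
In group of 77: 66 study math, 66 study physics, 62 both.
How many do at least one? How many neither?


|A∪B| = 66+66-62 = 70
Neither = 77-70 = 7

At least one: 70; Neither: 7


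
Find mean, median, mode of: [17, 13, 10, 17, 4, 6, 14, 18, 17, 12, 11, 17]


Sorted: [4, 6, 10, 11, 12, 13, 14, 17, 17, 17, 17, 18]
Mean = 156/12 = 13
Median = 27/2
Freq: {17: 4, 13: 1, 10: 1, 4: 1, 6: 1, 14: 1, 18: 1, 12: 1, 11: 1}
Mode: [17]

Mean=13, Median=27/2, Mode=17


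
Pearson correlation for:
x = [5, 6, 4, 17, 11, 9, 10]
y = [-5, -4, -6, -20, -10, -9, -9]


n=7, Σx=62, Σy=-63, Σxy=-694, Σx²=668, Σy²=739
r = (7×(-694) - 62×(-63))/√((7×668 - 62²)(7×739 - (-63)²))
= -952/√(832×1204) = -952/√1001728 ≈ -952/1000.8636 ≈ -0.9512

r ≈ -0.9512


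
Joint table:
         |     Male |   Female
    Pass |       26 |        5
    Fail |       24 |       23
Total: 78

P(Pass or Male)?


P(Pass∨Male) = P(Pass) + P(Male) - P(Pass∧Male)
= (31 + 50 - 26)/78 = 55/78

P = 55/78 ≈ 70.51%


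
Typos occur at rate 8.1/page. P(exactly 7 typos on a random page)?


Poisson(λ=8.1): P(X=7) = e^(-λ)×λ^k/k!
= e^(-8.1) × 8.1^7 / 7!
≈ 0.0003035391381 × 2287679.2455 / 5040 ≈ 0.137778

P(X=7) ≈ 0.137778 ≈ 13.78%


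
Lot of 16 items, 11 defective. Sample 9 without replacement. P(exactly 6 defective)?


Hypergeometric: C(11,6)×C(5,3)/C(16,9)
= 462×10/11440 = 21/52

P(X=6) = 21/52 ≈ 40.38%


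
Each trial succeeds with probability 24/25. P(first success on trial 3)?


Geometric: P(X=3) = (1-p)^(k-1)×p = (1/25)^2×24/25 = 24/15625

P(X=3) = 24/15625 ≈ 0.15%


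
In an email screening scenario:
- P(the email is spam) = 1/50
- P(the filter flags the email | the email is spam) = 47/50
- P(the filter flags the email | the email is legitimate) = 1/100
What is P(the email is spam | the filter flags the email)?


Using Bayes' theorem:
P(A|B) = P(B|A)·P(A) / P(B)

P(the filter flags the email) = 47/50 × 1/50 + 1/100 × 49/50
= 47/2500 + 49/5000 = 143/5000

P(the email is spam|the filter flags the email) = (47/2500) / (143/5000) = 94/143

P(the email is spam|the filter flags the email) = 94/143 ≈ 65.73%


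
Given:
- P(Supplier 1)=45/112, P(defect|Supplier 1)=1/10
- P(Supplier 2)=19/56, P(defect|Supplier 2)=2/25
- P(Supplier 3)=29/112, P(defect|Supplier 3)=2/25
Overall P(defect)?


P(B) = Σ P(B|Aᵢ)×P(Aᵢ)
  1/10×45/112 = 9/224
  2/25×19/56 = 19/700
  2/25×29/112 = 29/1400
Sum = 493/5600

P(defect) = 493/5600 ≈ 8.80%


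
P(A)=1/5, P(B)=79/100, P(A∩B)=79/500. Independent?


P(A)×P(B) = 79/500
P(A∩B) = 79/500
Equal ✓ → Independent

Yes, independent


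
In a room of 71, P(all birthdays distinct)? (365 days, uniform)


P(all different) = Π(365-i)/365 for i=0..70
= (365/365)×(364/365)×...×(295/365)
= 0.000679

P ≈ 0.0007 ≈ 0.07%


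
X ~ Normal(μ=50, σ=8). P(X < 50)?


z = (50-50)/8 = 0.0
P(Z < 0.0) = 0.5000

P(X < 50) ≈ 0.5000


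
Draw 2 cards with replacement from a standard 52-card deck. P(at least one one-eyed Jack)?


P(not a one-eyed Jack) = 50/52 = 25/26
P(none in 2 draws) = (25/26)^2 = 625/676
P(≥1 one-eyed Jack) = 1 - 625/676 = 51/676

P = 51/676 ≈ 7.54%


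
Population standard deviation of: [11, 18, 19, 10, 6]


Mean = 64/5
  (11-64/5)²=81/25
  (18-64/5)²=676/25
  (19-64/5)²=961/25
  (10-64/5)²=196/25
  (6-64/5)²=1156/25
Σ(x-μ)² = 614/5
σ² = (614/5)/5 = 614/25

σ = √(614/25) ≈ 4.9558


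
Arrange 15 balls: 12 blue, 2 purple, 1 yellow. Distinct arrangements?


15!/(12!×2!×1!) = 1365

1365


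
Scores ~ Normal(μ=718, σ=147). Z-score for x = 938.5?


z = (x - μ)/σ = (938.5 - 718)/147 = 1.5

z = 1.5


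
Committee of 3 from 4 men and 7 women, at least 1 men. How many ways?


Count by #men:
  1M,2W: C(4,1)×C(7,2)=84
  2M,1W: C(4,2)×C(7,1)=42
  3M,0W: C(4,3)×C(7,0)=4
Total = 130

130


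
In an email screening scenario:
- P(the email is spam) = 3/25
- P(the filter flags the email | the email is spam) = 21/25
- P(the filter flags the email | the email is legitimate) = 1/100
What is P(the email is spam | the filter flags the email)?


Using Bayes' theorem:
P(A|B) = P(B|A)·P(A) / P(B)

P(the filter flags the email) = 21/25 × 3/25 + 1/100 × 22/25
= 63/625 + 11/1250 = 137/1250

P(the email is spam|the filter flags the email) = (63/625) / (137/1250) = 126/137

P(the email is spam|the filter flags the email) = 126/137 ≈ 91.97%


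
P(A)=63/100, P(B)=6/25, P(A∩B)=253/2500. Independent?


P(A)×P(B) = 189/1250
P(A∩B) = 253/2500
Not equal → NOT independent

No, not independent


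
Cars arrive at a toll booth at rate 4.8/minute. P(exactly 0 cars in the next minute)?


Poisson(λ=4.8): P(X=0) = e^(-λ)×λ^k/k!
= e^(-4.8) × 4.8^0 / 0!
≈ 0.008229747049 × 1 / 1 ≈ 0.008230

P(X=0) ≈ 0.008230 ≈ 0.82%


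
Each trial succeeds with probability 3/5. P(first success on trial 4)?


Geometric: P(X=4) = (1-p)^(k-1)×p = (2/5)^3×3/5 = 24/625

P(X=4) = 24/625 ≈ 3.84%


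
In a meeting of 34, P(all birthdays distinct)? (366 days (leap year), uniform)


P(all different) = Π(366-i)/366 for i=0..33
= (366/366)×(365/366)×...×(333/366)
= 0.205601

P ≈ 0.2056 ≈ 20.56%


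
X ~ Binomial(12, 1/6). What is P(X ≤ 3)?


P(X ≤ 3) = Σ P(X=i) for i=0..3
P(X=0) = 244140625/2176782336
P(X=1) = 48828125/181398528
P(X=2) = 107421875/362797056
P(X=3) = 107421875/544195584
Sum = 634765625/725594112

P(X ≤ 3) = 634765625/725594112 ≈ 87.48%


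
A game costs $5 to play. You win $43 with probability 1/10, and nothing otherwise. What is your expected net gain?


E[gain] = (43-5)×1/10 + (-5)×9/10
= 19/5 - 9/2 = -7/10

Expected net gain = $-7/10 ≈ $-0.70


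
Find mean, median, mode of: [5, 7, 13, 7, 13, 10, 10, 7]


Sorted: [5, 7, 7, 7, 10, 10, 13, 13]
Mean = 72/8 = 9
Median = 17/2
Freq: {5: 1, 7: 3, 13: 2, 10: 2}
Mode: [7]

Mean=9, Median=17/2, Mode=7


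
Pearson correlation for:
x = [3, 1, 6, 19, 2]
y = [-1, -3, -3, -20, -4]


n=5, Σx=31, Σy=-31, Σxy=-412, Σx²=411, Σy²=435
r = (5×(-412) - 31×(-31))/√((5×411 - 31²)(5×435 - (-31)²))
= -1099/√(1094×1214) = -1099/√1328116 ≈ -1099/1152.4392 ≈ -0.9536

r ≈ -0.9536


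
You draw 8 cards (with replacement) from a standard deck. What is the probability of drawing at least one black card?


P(not a black card) = 26/52 = 1/2
P(none in 8 draws) = (1/2)^8 = 1/256
P(≥1 black card) = 1 - 1/256 = 255/256

P = 255/256 ≈ 99.61%


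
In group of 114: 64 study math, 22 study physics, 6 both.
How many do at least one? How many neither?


|A∪B| = 64+22-6 = 80
Neither = 114-80 = 34

At least one: 80; Neither: 34


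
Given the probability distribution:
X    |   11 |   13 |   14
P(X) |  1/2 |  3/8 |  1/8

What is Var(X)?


E[X] = 97/8
E[X²] = 1187/8
Var(X) = E[X²] - (E[X])² = 1187/8 - 9409/64 = 87/64

Var(X) = 87/64 ≈ 1.3594


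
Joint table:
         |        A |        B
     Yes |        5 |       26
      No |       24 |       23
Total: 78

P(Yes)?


P(Yes) = (5+26)/78 = 31/78

P(Yes) = 31/78 ≈ 39.74%


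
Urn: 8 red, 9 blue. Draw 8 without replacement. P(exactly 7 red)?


Hypergeometric: C(8,7)×C(9,1)/C(17,8)
= 8×9/24310 = 36/12155

P(X=7) = 36/12155 ≈ 0.30%


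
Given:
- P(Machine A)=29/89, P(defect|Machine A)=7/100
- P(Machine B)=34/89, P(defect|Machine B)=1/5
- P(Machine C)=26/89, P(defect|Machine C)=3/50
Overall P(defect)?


P(B) = Σ P(B|Aᵢ)×P(Aᵢ)
  7/100×29/89 = 203/8900
  1/5×34/89 = 34/445
  3/50×26/89 = 39/2225
Sum = 1039/8900

P(defect) = 1039/8900 ≈ 11.67%


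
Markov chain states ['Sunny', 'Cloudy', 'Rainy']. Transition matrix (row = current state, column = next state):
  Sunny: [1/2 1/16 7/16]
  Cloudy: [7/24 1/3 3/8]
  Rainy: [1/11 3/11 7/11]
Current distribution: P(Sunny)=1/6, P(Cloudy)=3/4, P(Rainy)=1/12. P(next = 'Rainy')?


P(next=Rainy) = Σᵢ P(now=i)×P(i→Rainy)
= 1/6×7/16 + 3/4×3/8 + 1/12×7/11
= 7/96 + 9/32 + 7/132 = 215/528

P = 215/528 ≈ 0.4072


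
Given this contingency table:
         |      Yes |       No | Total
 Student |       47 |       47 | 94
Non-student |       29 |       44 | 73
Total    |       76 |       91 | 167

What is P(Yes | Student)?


P(Yes | Student) = 47/(47+47) = 47/94 = 1/2

P(Yes|Student) = 1/2 ≈ 50.00%


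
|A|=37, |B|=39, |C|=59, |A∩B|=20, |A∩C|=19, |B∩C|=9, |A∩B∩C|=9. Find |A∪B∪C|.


|A∪B∪C| = 37+39+59-20-19-9+9 = 96

|A∪B∪C| = 96


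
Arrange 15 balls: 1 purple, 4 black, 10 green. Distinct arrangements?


15!/(1!×4!×10!) = 15015

15015


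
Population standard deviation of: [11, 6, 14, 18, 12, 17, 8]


Mean = 86/7
  (11-86/7)²=81/49
  (6-86/7)²=1936/49
  (14-86/7)²=144/49
  (18-86/7)²=1600/49
  (12-86/7)²=4/49
  (17-86/7)²=1089/49
  (8-86/7)²=900/49
Σ(x-μ)² = 822/7
σ² = (822/7)/7 = 822/49

σ = √(822/49) ≈ 4.0958


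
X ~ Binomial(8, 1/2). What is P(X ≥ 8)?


P(X ≥ 8) = Σ P(X=i) for i=8..8
P(X=8) = 1/256
Sum = 1/256

P(X ≥ 8) = 1/256 ≈ 0.39%


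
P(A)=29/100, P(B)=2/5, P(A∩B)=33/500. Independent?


P(A)×P(B) = 29/250
P(A∩B) = 33/500
Not equal → NOT independent

No, not independent


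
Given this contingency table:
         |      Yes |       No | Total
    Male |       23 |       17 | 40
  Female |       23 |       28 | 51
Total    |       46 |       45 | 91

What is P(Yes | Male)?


P(Yes | Male) = 23/(23+17) = 23/40

P(Yes|Male) = 23/40 ≈ 57.50%


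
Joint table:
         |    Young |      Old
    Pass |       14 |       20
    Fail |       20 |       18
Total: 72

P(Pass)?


P(Pass) = (14+20)/72 = 34/72 = 17/36

P(Pass) = 17/36 ≈ 47.22%


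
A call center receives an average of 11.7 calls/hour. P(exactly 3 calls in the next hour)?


Poisson(λ=11.7): P(X=3) = e^(-λ)×λ^k/k!
= e^(-11.7) × 11.7^3 / 3!
≈ 8.293819161e-06 × 1601.613 / 6 ≈ 0.002214

P(X=3) ≈ 0.002214 ≈ 0.22%


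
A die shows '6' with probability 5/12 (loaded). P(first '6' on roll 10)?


Geometric: P(X=10) = (1-p)^(k-1)×p = (7/12)^9×5/12 = 201768035/61917364224

P(X=10) = 201768035/61917364224 ≈ 0.33%


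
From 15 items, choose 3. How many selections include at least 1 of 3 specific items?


Complement: C(15,3) - C(12,3) = 455 - 220 = 235

235


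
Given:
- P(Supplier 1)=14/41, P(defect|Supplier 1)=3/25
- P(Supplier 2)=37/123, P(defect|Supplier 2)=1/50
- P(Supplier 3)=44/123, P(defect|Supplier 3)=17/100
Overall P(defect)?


P(B) = Σ P(B|Aᵢ)×P(Aᵢ)
  3/25×14/41 = 42/1025
  1/50×37/123 = 37/6150
  17/100×44/123 = 187/3075
Sum = 221/2050

P(defect) = 221/2050 ≈ 10.78%


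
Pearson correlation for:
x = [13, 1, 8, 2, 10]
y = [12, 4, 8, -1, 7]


n=5, Σx=34, Σy=30, Σxy=292, Σx²=338, Σy²=274
r = (5×292 - 34×30)/√((5×338 - 34²)(5×274 - 30²))
= 440/√(534×470) = 440/√250980 ≈ 440/500.9790 ≈ 0.8783

r ≈ 0.8783


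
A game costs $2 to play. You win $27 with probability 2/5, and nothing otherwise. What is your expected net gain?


E[gain] = (27-2)×2/5 + (-2)×3/5
= 10 - 6/5 = 44/5

Expected net gain = $44/5 ≈ $8.80


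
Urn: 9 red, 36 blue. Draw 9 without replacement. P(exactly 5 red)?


Hypergeometric: C(9,5)×C(36,4)/C(45,9)
= 126×58905/886163135 = 134946/16112057

P(X=5) = 134946/16112057 ≈ 0.84%


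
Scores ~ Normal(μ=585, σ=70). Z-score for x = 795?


z = (x - μ)/σ = (795 - 585)/70 = 3.0

z = 3.0


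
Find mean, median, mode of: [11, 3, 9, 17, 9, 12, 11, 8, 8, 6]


Sorted: [3, 6, 8, 8, 9, 9, 11, 11, 12, 17]
Mean = 94/10 = 47/5
Median = 9
Freq: {11: 2, 3: 1, 9: 2, 17: 1, 12: 1, 8: 2, 6: 1}
Mode: [8, 9, 11]

Mean=47/5, Median=9, Mode=[8, 9, 11]


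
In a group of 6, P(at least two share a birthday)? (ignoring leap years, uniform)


P(all different) = Π(365-i)/365 for i=0..5
= 0.959538
P(match) = 1 - 0.959538 = 0.040462

P ≈ 0.0405 ≈ 4.05%


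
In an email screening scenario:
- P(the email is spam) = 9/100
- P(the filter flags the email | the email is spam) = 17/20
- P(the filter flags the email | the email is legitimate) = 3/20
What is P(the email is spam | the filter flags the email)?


Using Bayes' theorem:
P(A|B) = P(B|A)·P(A) / P(B)

P(the filter flags the email) = 17/20 × 9/100 + 3/20 × 91/100
= 153/2000 + 273/2000 = 213/1000

P(the email is spam|the filter flags the email) = (153/2000) / (213/1000) = 51/142

P(the email is spam|the filter flags the email) = 51/142 ≈ 35.92%


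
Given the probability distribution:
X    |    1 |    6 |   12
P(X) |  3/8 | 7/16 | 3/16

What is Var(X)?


E[X] = 21/4
E[X²] = 345/8
Var(X) = E[X²] - (E[X])² = 345/8 - 441/16 = 249/16

Var(X) = 249/16 ≈ 15.5625


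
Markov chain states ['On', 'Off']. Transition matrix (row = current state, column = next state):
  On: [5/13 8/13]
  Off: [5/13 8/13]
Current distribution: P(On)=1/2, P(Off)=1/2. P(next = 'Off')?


P(next=Off) = Σᵢ P(now=i)×P(i→Off)
= 1/2×8/13 + 1/2×8/13
= 4/13 + 4/13 = 8/13

P = 8/13 ≈ 0.6154


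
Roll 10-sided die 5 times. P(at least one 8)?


P(no 8)^5 = (9/10)^5 = 59049/100000
P(≥1) = 1 - 59049/100000 = 40951/100000

P = 40951/100000 ≈ 40.95%


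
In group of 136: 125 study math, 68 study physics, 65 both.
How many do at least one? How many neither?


|A∪B| = 125+68-65 = 128
Neither = 136-128 = 8

At least one: 128; Neither: 8


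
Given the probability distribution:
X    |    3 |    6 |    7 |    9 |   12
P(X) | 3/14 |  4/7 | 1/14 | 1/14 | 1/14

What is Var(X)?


E[X] = 85/14
E[X²] = 589/14
Var(X) = E[X²] - (E[X])² = 589/14 - 7225/196 = 1021/196

Var(X) = 1021/196 ≈ 5.2092


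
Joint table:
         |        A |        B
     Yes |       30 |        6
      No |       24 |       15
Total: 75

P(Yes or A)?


P(Yes∨A) = P(Yes) + P(A) - P(Yes∧A)
= (36 + 54 - 30)/75 = 60/75 = 4/5

P = 4/5 ≈ 80.00%


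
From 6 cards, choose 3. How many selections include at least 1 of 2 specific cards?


Complement: C(6,3) - C(4,3) = 20 - 4 = 16

16


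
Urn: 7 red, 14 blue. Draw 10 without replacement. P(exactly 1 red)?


Hypergeometric: C(7,1)×C(14,9)/C(21,10)
= 7×2002/352716 = 77/1938

P(X=1) = 77/1938 ≈ 3.97%


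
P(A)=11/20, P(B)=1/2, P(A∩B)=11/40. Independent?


P(A)×P(B) = 11/40
P(A∩B) = 11/40
Equal ✓ → Independent

Yes, independent


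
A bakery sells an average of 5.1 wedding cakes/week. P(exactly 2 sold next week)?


Poisson(λ=5.1): P(X=2) = e^(-λ)×λ^k/k!
= e^(-5.1) × 5.1^2 / 2!
≈ 0.006096746566 × 26.01 / 2 ≈ 0.079288

P(X=2) ≈ 0.079288 ≈ 7.93%


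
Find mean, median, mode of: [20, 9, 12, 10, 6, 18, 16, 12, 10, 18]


Sorted: [6, 9, 10, 10, 12, 12, 16, 18, 18, 20]
Mean = 131/10
Median = 12
Freq: {20: 1, 9: 1, 12: 2, 10: 2, 6: 1, 18: 2, 16: 1}
Mode: [10, 12, 18]

Mean=131/10, Median=12, Mode=[10, 12, 18]


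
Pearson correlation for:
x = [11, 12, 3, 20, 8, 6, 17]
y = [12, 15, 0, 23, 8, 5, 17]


n=7, Σx=77, Σy=80, Σxy=1155, Σx²=1063, Σy²=1276
r = (7×1155 - 77×80)/√((7×1063 - 77²)(7×1276 - 80²))
= 1925/√(1512×2532) = 1925/√3828384 ≈ 1925/1956.6257 ≈ 0.9838

r ≈ 0.9838


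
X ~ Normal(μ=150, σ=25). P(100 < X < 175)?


z₁=(100-150)/25=-2.0, z₂=(175-150)/25=1.0
P = Φ(1.0) - Φ(-2.0) = 0.841345 - 0.022750 = 0.818595 ≈ 0.8186

P(100 < X < 175) ≈ 0.8186


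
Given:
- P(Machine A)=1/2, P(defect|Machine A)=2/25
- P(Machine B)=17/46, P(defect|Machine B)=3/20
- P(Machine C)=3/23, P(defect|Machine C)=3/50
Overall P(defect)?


P(B) = Σ P(B|Aᵢ)×P(Aᵢ)
  2/25×1/2 = 1/25
  3/20×17/46 = 51/920
  3/50×3/23 = 9/1150
Sum = 19/184

P(defect) = 19/184 ≈ 10.33%


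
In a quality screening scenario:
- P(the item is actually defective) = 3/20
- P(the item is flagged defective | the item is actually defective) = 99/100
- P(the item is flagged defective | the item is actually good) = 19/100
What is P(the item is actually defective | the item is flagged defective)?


Using Bayes' theorem:
P(A|B) = P(B|A)·P(A) / P(B)

P(the item is flagged defective) = 99/100 × 3/20 + 19/100 × 17/20
= 297/2000 + 323/2000 = 31/100

P(the item is actually defective|the item is flagged defective) = (297/2000) / (31/100) = 297/620

P(the item is actually defective|the item is flagged defective) = 297/620 ≈ 47.90%


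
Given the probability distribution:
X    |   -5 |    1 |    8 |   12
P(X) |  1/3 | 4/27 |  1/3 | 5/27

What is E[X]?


E[X] = Σ x·P(X=x)
= (-5)×(1/3) + (1)×(4/27) + (8)×(1/3) + (12)×(5/27)
= 91/27

E[X] = 91/27


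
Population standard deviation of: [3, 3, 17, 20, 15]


Mean = 58/5
  (3-58/5)²=1849/25
  (3-58/5)²=1849/25
  (17-58/5)²=729/25
  (20-58/5)²=1764/25
  (15-58/5)²=289/25
Σ(x-μ)² = 1296/5
σ² = (1296/5)/5 = 1296/25

σ = √(1296/25) ≈ 7.2000


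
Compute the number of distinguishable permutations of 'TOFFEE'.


Letters: 6, freq: {'T': 1, 'O': 1, 'F': 2, 'E': 2}
6!/(1!×1!×2!×2!) = 720/4 = 180

180


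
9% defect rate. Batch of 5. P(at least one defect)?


P(all good) = (91/100)^5 = 6240321451/10000000000
P(≥1 defect) = 3759678549/10000000000

P = 3759678549/10000000000 ≈ 37.60%


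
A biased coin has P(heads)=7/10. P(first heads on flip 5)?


Geometric: P(X=5) = (1-p)^(k-1)×p = (3/10)^4×7/10 = 567/100000

P(X=5) = 567/100000 ≈ 0.57%


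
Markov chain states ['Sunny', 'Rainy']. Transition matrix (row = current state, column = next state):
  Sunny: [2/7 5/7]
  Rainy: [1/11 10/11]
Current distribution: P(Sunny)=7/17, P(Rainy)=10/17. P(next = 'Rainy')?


P(next=Rainy) = Σᵢ P(now=i)×P(i→Rainy)
= 7/17×5/7 + 10/17×10/11
= 5/17 + 100/187 = 155/187

P = 155/187 ≈ 0.8289


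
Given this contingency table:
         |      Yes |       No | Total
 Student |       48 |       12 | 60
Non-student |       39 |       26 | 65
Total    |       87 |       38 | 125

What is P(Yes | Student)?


P(Yes | Student) = 48/(48+12) = 48/60 = 4/5

P(Yes|Student) = 4/5 ≈ 80.00%


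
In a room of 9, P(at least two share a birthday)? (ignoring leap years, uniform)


P(all different) = Π(365-i)/365 for i=0..8
= 0.905376
P(match) = 1 - 0.905376 = 0.094624

P ≈ 0.0946 ≈ 9.46%


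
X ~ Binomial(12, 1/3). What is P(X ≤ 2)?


P(X ≤ 2) = Σ P(X=i) for i=0..2
P(X=0) = 4096/531441
P(X=1) = 8192/177147
P(X=2) = 22528/177147
Sum = 96256/531441

P(X ≤ 2) = 96256/531441 ≈ 18.11%


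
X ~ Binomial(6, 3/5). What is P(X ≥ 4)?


P(X ≥ 4) = Σ P(X=i) for i=4..6
P(X=4) = 972/3125
P(X=5) = 2916/15625
P(X=6) = 729/15625
Sum = 1701/3125

P(X ≥ 4) = 1701/3125 ≈ 54.43%


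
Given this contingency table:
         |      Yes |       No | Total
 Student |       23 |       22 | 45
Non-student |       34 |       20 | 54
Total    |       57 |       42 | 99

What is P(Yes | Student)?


P(Yes | Student) = 23/(23+22) = 23/45

P(Yes|Student) = 23/45 ≈ 51.11%


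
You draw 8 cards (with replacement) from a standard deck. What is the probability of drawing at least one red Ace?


P(not a red Ace) = 50/52 = 25/26
P(none in 8 draws) = (25/26)^8 = 152587890625/208827064576
P(≥1 red Ace) = 1 - 152587890625/208827064576 = 56239173951/208827064576

P = 56239173951/208827064576 ≈ 26.93%


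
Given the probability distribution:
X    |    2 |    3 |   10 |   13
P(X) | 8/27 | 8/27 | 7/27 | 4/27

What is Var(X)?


E[X] = 6
E[X²] = 1480/27
Var(X) = E[X²] - (E[X])² = 1480/27 - 36 = 508/27

Var(X) = 508/27 ≈ 18.8148


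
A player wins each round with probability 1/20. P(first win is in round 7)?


Geometric: P(X=7) = (1-p)^(k-1)×p = (19/20)^6×1/20 = 47045881/1280000000

P(X=7) = 47045881/1280000000 ≈ 3.68%


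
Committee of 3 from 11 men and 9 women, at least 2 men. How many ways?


Count by #men:
  2M,1W: C(11,2)×C(9,1)=495
  3M,0W: C(11,3)×C(9,0)=165
Total = 660

660


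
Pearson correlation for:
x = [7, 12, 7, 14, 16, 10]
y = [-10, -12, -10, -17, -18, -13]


n=6, Σx=66, Σy=-80, Σxy=-940, Σx²=794, Σy²=1126
r = (6×(-940) - 66×(-80))/√((6×794 - 66²)(6×1126 - (-80)²))
= -360/√(408×356) = -360/√145248 ≈ -360/381.1142 ≈ -0.9446

r ≈ -0.9446


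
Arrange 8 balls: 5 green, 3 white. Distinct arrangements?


8!/(5!×3!) = 56

56


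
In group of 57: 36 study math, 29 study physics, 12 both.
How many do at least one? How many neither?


|A∪B| = 36+29-12 = 53
Neither = 57-53 = 4

At least one: 53; Neither: 4


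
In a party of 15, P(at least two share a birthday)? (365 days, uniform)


P(all different) = Π(365-i)/365 for i=0..14
= 0.747099
P(match) = 1 - 0.747099 = 0.252901

P ≈ 0.2529 ≈ 25.29%


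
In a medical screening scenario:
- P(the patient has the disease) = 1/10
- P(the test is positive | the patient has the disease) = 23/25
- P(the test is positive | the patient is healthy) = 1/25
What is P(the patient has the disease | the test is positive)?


Using Bayes' theorem:
P(A|B) = P(B|A)·P(A) / P(B)

P(the test is positive) = 23/25 × 1/10 + 1/25 × 9/10
= 23/250 + 9/250 = 16/125

P(the patient has the disease|the test is positive) = (23/250) / (16/125) = 23/32

P(the patient has the disease|the test is positive) = 23/32 ≈ 71.88%


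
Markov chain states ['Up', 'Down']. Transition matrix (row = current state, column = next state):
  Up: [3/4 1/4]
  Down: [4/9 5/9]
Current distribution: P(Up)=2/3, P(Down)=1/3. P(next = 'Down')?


P(next=Down) = Σᵢ P(now=i)×P(i→Down)
= 2/3×1/4 + 1/3×5/9
= 1/6 + 5/27 = 19/54

P = 19/54 ≈ 0.3519


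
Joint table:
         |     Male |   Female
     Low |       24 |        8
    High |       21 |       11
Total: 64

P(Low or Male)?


P(Low∨Male) = P(Low) + P(Male) - P(Low∧Male)
= (32 + 45 - 24)/64 = 53/64

P = 53/64 ≈ 82.81%


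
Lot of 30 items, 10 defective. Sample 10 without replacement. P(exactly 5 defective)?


Hypergeometric: C(10,5)×C(20,5)/C(30,10)
= 252×15504/30045015 = 62016/476905

P(X=5) = 62016/476905 ≈ 13.00%


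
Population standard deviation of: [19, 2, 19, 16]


Mean = 56/4 = 14
  (19-14)²=25
  (2-14)²=144
  (19-14)²=25
  (16-14)²=4
Σ(x-μ)² = 198
σ² = 198/4 = 99/2

σ = √(99/2) ≈ 7.0356


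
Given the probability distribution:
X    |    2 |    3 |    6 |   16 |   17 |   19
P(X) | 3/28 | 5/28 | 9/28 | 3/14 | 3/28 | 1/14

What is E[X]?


E[X] = Σ x·P(X=x)
= (2)×(3/28) + (3)×(5/28) + (6)×(9/28) + (16)×(3/14) + (17)×(3/28) + (19)×(1/14)
= 65/7

E[X] = 65/7


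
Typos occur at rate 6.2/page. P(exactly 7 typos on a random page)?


Poisson(λ=6.2): P(X=7) = e^(-λ)×λ^k/k!
= e^(-6.2) × 6.2^7 / 7!
≈ 0.002029430636 × 352161.460621 / 5040 ≈ 0.141803

P(X=7) ≈ 0.141803 ≈ 14.18%


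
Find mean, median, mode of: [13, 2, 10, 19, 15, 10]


Sorted: [2, 10, 10, 13, 15, 19]
Mean = 69/6 = 23/2
Median = 23/2
Freq: {13: 1, 2: 1, 10: 2, 19: 1, 15: 1}
Mode: [10]

Mean=23/2, Median=23/2, Mode=10


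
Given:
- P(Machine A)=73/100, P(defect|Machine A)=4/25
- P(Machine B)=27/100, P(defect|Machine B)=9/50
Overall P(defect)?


P(B) = Σ P(B|Aᵢ)×P(Aᵢ)
  4/25×73/100 = 73/625
  9/50×27/100 = 243/5000
Sum = 827/5000

P(defect) = 827/5000 ≈ 16.54%


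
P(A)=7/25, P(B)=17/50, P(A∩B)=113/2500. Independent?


P(A)×P(B) = 119/1250
P(A∩B) = 113/2500
Not equal → NOT independent

No, not independent


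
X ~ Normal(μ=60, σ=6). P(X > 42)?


z = (42-60)/6 = -3.0
P(X > 42) = 1 - P(Z ≤ -3.0) = 1 - 0.0013 = 0.9987

P(X > 42) ≈ 0.9987


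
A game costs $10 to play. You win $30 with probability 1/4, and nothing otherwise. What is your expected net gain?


E[gain] = (30-10)×1/4 + (-10)×3/4
= 5 - 15/2 = -5/2

Expected net gain = $-5/2 ≈ $-2.50


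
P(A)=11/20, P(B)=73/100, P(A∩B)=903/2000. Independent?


P(A)×P(B) = 803/2000
P(A∩B) = 903/2000
Not equal → NOT independent

No, not independent


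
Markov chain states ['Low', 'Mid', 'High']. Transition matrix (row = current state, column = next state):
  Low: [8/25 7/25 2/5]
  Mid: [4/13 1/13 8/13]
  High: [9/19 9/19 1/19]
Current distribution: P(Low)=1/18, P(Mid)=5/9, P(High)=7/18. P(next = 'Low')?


P(next=Low) = Σᵢ P(now=i)×P(i→Low)
= 1/18×8/25 + 5/9×4/13 + 7/18×9/19
= 4/225 + 20/117 + 7/38 = 13817/37050

P = 13817/37050 ≈ 0.3729


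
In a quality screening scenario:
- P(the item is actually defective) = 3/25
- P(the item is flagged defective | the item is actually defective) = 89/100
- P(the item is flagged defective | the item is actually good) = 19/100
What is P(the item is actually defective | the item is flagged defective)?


Using Bayes' theorem:
P(A|B) = P(B|A)·P(A) / P(B)

P(the item is flagged defective) = 89/100 × 3/25 + 19/100 × 22/25
= 267/2500 + 209/1250 = 137/500

P(the item is actually defective|the item is flagged defective) = (267/2500) / (137/500) = 267/685

P(the item is actually defective|the item is flagged defective) = 267/685 ≈ 38.98%


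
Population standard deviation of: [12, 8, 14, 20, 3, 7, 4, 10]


Mean = 78/8 = 39/4
  (12-39/4)²=81/16
  (8-39/4)²=49/16
  (14-39/4)²=289/16
  (20-39/4)²=1681/16
  (3-39/4)²=729/16
  (7-39/4)²=121/16
  (4-39/4)²=529/16
  (10-39/4)²=1/16
Σ(x-μ)² = 435/2
σ² = (435/2)/8 = 435/16

σ = √(435/16) ≈ 5.2142


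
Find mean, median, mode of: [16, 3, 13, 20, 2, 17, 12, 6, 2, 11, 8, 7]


Sorted: [2, 2, 3, 6, 7, 8, 11, 12, 13, 16, 17, 20]
Mean = 117/12 = 39/4
Median = 19/2
Freq: {16: 1, 3: 1, 13: 1, 20: 1, 2: 2, 17: 1, 12: 1, 6: 1, 11: 1, 8: 1, 7: 1}
Mode: [2]

Mean=39/4, Median=19/2, Mode=2
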